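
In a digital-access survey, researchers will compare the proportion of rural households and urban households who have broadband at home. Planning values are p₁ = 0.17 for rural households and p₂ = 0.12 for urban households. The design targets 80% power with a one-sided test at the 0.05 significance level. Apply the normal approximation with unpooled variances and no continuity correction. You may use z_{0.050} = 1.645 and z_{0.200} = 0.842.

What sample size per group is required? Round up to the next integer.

n = (z_α + z_β)² · [p₁(1−p₁) + p₂(1−p₂)] / (p₁ − p₂)²
  = (1.645 + 0.842)² · (0.17·0.83 + 0.12·0.88) / (0.05)²
  = (2.487)² · (0.1411 + 0.1056) / 0.0025
  = 6.1852 · 0.2467 / 0.0025
  = 610.35
Round up → n = 611 per group.

n = 611 per group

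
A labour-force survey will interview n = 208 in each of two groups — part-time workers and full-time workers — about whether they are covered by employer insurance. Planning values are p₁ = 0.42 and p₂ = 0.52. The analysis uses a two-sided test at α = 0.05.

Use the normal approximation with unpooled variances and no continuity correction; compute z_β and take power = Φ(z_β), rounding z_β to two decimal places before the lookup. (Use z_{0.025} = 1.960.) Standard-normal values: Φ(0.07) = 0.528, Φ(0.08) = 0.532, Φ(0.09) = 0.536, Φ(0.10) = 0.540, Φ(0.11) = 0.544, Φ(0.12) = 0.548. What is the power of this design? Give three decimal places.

Power ≈ 0.536

z_β = |p₁−p₂|·√(n/[p₁q₁+p₂q₂]) − z_{α/2}
    = 0.10 · √(208/0.4932) − 1.960
    = 0.10 · 20.5362 − 1.960
    = 2.0536 − 1.960 = 0.0936 → 0.09
Power = Φ(0.09) = 0.536.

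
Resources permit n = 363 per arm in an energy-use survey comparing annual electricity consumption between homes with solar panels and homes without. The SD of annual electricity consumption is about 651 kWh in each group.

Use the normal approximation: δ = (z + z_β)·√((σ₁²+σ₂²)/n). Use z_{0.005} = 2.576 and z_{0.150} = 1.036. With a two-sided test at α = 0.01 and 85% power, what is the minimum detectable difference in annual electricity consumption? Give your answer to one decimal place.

δ = (z_{α/2} + z_β) · √((σ₁²+σ₂²)/n)
  = (2.576 + 1.036) · √(847602/363)
  = 3.612 · √2335.0
  = 3.612 · 48.3218
  = 174.5382

Minimum detectable difference ≈ 174.5 kWh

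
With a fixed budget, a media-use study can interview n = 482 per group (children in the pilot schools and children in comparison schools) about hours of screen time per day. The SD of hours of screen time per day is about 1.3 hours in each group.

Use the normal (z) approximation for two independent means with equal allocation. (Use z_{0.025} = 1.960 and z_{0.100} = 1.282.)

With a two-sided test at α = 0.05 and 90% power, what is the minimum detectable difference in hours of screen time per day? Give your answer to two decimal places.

δ = (z_{α/2} + z_β) · √((σ₁²+σ₂²)/n)
  = (1.960 + 1.282) · √(3.38/482)
  = 3.242 · √0.00701
  = 3.242 · 0.0837
  = 0.2715

Minimum detectable difference ≈ 0.27 hours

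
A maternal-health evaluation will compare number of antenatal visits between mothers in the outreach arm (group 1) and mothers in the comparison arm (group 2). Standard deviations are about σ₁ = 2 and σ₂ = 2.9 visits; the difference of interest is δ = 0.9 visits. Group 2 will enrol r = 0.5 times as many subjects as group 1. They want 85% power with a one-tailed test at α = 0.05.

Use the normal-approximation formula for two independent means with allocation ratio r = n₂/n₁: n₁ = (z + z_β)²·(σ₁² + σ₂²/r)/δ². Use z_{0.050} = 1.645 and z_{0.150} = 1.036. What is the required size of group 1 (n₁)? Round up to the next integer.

n₁ = 185

n₁ = (z_α + z_β)² · (σ₁² + σ₂²/r) / δ²
   = (1.645 + 1.036)² · (2² + 2.9²/0.5) / 0.9²
   = 7.1878 · (4 + 16.82) / 0.81
   = 7.1878 · 20.82 / 0.81
   = 184.75
Round up → n₁ = 185; n₂ = r·n₁ = 0.5 × 185 = 93.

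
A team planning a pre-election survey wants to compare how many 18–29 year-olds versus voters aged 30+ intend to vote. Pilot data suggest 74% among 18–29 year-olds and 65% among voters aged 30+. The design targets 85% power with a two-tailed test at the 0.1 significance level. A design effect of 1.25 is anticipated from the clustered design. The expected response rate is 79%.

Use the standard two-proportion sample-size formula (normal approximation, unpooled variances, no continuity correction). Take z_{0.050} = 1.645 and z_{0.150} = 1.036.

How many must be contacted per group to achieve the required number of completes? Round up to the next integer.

n = 590 per group

n = (z_{α/2} + z_β)² · [p₁(1−p₁) + p₂(1−p₂)] / (p₁ − p₂)²
  = (1.645 + 1.036)² · (0.74·0.26 + 0.65·0.35) / (0.09)²
  = (2.681)² · (0.1924 + 0.2275) / 0.0081
  = 7.1878 · 0.4199 / 0.0081
  = 372.61
Design effect: 1.25 × 372.61 = 465.76.
Adjust for 79% response: 465.76 / 0.79 = 589.57.
Round up → n = 590 per group.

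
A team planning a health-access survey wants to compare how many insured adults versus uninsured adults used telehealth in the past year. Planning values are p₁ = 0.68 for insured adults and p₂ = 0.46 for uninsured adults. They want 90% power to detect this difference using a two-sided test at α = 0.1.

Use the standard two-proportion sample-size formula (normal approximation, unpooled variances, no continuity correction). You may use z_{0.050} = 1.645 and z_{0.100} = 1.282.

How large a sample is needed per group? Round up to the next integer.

n = 83 per group

n = (z_{α/2} + z_β)² · [p₁(1−p₁) + p₂(1−p₂)] / (p₁ − p₂)²
  = (1.645 + 1.282)² · (0.68·0.32 + 0.46·0.54) / (0.22)²
  = (2.927)² · (0.2176 + 0.2484) / 0.0484
  = 8.5673 · 0.4660 / 0.0484
  = 82.49
Round up → n = 83 per group.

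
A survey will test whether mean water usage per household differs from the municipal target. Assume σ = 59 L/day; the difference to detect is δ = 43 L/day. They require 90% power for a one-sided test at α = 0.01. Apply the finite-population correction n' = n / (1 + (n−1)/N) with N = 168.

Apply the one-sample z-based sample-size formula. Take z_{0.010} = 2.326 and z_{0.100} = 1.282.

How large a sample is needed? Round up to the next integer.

n = 22

n = (z_α + z_β)² · σ² / δ²
  = (2.326 + 1.282)² · 59² / 43²
  = 13.0177 · 3481 / 1849
  = 24.51
Finite-population correction (N = 168): 24.51 / (1 + (24.51 − 1)/168) = 21.50.
Round up → n = 22.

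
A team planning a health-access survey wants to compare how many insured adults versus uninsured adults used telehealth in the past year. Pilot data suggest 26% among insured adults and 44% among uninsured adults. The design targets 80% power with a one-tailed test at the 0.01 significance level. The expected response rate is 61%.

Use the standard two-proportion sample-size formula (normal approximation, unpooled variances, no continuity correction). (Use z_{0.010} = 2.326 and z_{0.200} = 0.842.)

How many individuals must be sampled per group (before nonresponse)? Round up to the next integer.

n = 223 per group

n = (z_α + z_β)² · [p₁(1−p₁) + p₂(1−p₂)] / (p₁ − p₂)²
  = (2.326 + 0.842)² · (0.26·0.74 + 0.44·0.56) / (-0.18)²
  = (3.168)² · (0.1924 + 0.2464) / 0.0324
  = 10.0362 · 0.4388 / 0.0324
  = 135.92
Adjust for 61% response: 135.92 / 0.61 = 222.82.
Round up → n = 223 per group.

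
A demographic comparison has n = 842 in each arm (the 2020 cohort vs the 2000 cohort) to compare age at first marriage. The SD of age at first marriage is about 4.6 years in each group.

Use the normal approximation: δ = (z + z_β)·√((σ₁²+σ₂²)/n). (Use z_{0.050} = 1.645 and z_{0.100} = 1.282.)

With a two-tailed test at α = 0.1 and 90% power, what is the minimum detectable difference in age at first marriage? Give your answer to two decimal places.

δ = (z_{α/2} + z_β) · √((σ₁²+σ₂²)/n)
  = (1.645 + 1.282) · √(42.32/842)
  = 2.927 · √0.05026
  = 2.927 · 0.2242
  = 0.6562

Minimum detectable difference ≈ 0.66 years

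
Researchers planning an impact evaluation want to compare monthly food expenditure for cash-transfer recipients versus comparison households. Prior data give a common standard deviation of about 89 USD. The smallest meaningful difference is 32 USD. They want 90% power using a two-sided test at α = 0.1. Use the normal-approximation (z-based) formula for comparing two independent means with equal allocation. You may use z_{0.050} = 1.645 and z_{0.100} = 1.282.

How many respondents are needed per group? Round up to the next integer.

n = 133 per group

n = (z_{α/2} + z_β)² · (σ₁² + σ₂²) / δ²
  = (1.645 + 1.282)² · (2·89² = 15842) / 32²
  = 8.5673 · 15842 / 1024
  = 132.54
Round up → n = 133 per group.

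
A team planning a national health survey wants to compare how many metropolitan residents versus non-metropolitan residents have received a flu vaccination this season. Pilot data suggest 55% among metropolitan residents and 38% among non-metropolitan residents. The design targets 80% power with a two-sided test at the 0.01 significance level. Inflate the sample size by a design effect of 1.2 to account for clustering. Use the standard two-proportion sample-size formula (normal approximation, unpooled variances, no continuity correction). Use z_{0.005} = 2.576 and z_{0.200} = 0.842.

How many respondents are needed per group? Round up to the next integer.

n = (z_{α/2} + z_β)² · [p₁(1−p₁) + p₂(1−p₂)] / (p₁ − p₂)²
  = (2.576 + 0.842)² · (0.55·0.45 + 0.38·0.62) / (0.17)²
  = (3.418)² · (0.2475 + 0.2356) / 0.0289
  = 11.6827 · 0.4831 / 0.0289
  = 195.29
Design effect: 1.2 × 195.29 = 234.35.
Round up → n = 235 per group.

n = 235 per group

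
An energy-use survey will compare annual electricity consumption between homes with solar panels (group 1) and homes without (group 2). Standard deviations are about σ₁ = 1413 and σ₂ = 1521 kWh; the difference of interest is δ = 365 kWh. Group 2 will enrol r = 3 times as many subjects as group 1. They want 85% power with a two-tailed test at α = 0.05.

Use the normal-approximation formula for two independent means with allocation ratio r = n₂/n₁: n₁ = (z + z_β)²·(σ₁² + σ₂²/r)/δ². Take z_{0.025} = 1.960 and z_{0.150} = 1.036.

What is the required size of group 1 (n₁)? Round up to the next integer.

n₁ = 187

n₁ = (z_{α/2} + z_β)² · (σ₁² + σ₂²/r) / δ²
   = (1.960 + 1.036)² · (1413² + 1521²/3) / 365²
   = 8.9760 · (1996569 + 771147) / 133225
   = 8.9760 · 2767716 / 133225
   = 186.47
Round up → n₁ = 187; n₂ = r·n₁ = 3 × 187 = 561.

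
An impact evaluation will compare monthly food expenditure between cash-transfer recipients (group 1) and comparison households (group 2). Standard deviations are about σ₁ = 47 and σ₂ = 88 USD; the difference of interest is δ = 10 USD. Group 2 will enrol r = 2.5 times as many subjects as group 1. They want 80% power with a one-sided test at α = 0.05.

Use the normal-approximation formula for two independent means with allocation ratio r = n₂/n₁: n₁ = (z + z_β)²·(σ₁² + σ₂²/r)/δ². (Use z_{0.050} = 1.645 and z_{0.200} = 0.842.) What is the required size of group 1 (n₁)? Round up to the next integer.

n₁ = 329

n₁ = (z_α + z_β)² · (σ₁² + σ₂²/r) / δ²
   = (1.645 + 0.842)² · (47² + 88²/2.5) / 10²
   = 6.1852 · (2209 + 3097.6) / 100
   = 6.1852 · 5306.6 / 100
   = 328.22
Round up → n₁ = 329; n₂ = r·n₁ = 2.5 × 329 = 823.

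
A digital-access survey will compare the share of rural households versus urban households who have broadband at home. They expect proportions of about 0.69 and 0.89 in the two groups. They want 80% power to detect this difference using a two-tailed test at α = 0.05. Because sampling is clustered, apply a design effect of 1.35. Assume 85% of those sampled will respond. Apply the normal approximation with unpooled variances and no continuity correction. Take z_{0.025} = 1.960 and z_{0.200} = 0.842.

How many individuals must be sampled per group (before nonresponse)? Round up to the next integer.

n = 98 per group

n = (z_{α/2} + z_β)² · [p₁(1−p₁) + p₂(1−p₂)] / (p₁ − p₂)²
  = (1.960 + 0.842)² · (0.69·0.31 + 0.89·0.11) / (-0.20)²
  = (2.802)² · (0.2139 + 0.0979) / 0.0400
  = 7.8512 · 0.3118 / 0.0400
  = 61.20
Design effect: 1.35 × 61.20 = 82.62.
Adjust for 85% response: 82.62 / 0.85 = 97.20.
Round up → n = 98 per group.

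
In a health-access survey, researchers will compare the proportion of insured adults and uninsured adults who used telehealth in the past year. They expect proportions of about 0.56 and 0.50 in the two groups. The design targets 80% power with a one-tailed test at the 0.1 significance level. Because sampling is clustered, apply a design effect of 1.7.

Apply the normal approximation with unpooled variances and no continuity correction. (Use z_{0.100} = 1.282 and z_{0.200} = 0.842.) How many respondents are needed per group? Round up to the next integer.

n = 1058 per group

n = (z_α + z_β)² · [p₁(1−p₁) + p₂(1−p₂)] / (p₁ − p₂)²
  = (1.282 + 0.842)² · (0.56·0.44 + 0.50·0.50) / (0.06)²
  = (2.124)² · (0.2464 + 0.2500) / 0.0036
  = 4.5114 · 0.4964 / 0.0036
  = 622.07
Design effect: 1.7 × 622.07 = 1057.52.
Round up → n = 1058 per group.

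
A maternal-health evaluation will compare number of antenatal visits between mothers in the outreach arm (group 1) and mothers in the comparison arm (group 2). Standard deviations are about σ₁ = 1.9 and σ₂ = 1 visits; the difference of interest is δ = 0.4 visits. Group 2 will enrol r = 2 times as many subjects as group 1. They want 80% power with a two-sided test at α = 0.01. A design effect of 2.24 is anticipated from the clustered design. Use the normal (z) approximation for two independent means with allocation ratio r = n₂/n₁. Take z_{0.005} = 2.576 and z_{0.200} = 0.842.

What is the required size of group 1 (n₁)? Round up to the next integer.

n₁ = (z_{α/2} + z_β)² · (σ₁² + σ₂²/r) / δ²
   = (2.576 + 0.842)² · (1.9² + 1²/2) / 0.4²
   = 11.6827 · (3.61 + 0.5) / 0.16
   = 11.6827 · 4.11 / 0.16
   = 300.10
Design effect: 2.24 × 300.10 = 672.22.
Round up → n₁ = 673; n₂ = r·n₁ = 2 × 673 = 1346.

n₁ = 673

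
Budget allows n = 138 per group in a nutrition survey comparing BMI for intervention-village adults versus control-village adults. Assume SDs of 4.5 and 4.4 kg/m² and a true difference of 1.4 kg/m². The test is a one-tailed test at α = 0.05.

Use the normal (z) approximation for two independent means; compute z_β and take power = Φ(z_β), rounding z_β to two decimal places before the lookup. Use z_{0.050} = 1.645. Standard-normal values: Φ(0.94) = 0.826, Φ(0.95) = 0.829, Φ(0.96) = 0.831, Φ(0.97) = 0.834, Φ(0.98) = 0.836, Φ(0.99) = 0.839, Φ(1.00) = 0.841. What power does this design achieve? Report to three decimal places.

z_β = δ·√(n/(σ₁²+σ₂²)) − z_α
    = 1.4 · √(138/39.61) − 1.645
    = 1.4 · 1.86654 − 1.645
    = 2.6132 − 1.645 = 0.9682 → 0.97
Power = Φ(0.97) = 0.834.

Power ≈ 0.834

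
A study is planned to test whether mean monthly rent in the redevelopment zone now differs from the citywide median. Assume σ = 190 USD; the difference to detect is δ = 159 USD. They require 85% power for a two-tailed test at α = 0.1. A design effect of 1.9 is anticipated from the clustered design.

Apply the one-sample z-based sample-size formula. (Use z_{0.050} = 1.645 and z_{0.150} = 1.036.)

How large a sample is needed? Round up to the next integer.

n = 20

n = (z_{α/2} + z_β)² · σ² / δ²
  = (1.645 + 1.036)² · 190² / 159²
  = 7.1878 · 36100 / 25281
  = 10.26
Design effect: 1.9 × 10.26 = 19.50.
Round up → n = 20.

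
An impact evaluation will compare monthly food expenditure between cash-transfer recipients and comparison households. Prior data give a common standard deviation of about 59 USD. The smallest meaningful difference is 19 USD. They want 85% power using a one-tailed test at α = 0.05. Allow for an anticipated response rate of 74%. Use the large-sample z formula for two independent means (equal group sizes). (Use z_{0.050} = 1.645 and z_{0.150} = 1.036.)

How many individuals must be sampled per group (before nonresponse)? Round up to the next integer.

n = (z_α + z_β)² · (σ₁² + σ₂²) / δ²
  = (1.645 + 1.036)² · (2·59² = 6962) / 19²
  = 7.1878 · 6962 / 361
  = 138.62
Adjust for 74% response: 138.62 / 0.74 = 187.32.
Round up → n = 188 per group.

n = 188 per group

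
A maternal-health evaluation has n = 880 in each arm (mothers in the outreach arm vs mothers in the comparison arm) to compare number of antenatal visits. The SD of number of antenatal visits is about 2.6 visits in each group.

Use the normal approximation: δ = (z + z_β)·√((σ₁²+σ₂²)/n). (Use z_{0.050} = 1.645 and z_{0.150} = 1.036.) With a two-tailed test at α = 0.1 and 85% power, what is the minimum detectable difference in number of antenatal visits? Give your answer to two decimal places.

Minimum detectable difference ≈ 0.33 visits

δ = (z_{α/2} + z_β) · √((σ₁²+σ₂²)/n)
  = (1.645 + 1.036) · √(13.52/880)
  = 2.681 · √0.01536
  = 2.681 · 0.1240
  = 0.3323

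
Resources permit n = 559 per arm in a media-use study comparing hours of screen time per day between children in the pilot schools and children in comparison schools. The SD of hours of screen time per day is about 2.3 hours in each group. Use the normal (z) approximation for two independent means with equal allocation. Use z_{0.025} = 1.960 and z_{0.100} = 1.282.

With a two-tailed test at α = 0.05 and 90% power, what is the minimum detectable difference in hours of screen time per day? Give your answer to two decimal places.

δ = (z_{α/2} + z_β) · √((σ₁²+σ₂²)/n)
  = (1.960 + 1.282) · √(10.58/559)
  = 3.242 · √0.01893
  = 3.242 · 0.1376
  = 0.4460

Minimum detectable difference ≈ 0.45 hours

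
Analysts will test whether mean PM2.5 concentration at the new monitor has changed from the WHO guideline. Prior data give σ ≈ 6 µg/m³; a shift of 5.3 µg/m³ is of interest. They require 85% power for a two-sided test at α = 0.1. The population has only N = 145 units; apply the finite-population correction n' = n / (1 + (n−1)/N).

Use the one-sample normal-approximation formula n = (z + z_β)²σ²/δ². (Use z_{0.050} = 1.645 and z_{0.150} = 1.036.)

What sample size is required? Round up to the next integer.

n = 9

n = (z_{α/2} + z_β)² · σ² / δ²
  = (1.645 + 1.036)² · 6² / 5.3²
  = 7.1878 · 36 / 28.09
  = 9.21
Finite-population correction (N = 145): 9.21 / (1 + (9.21 − 1)/145) = 8.72.
Round up → n = 9.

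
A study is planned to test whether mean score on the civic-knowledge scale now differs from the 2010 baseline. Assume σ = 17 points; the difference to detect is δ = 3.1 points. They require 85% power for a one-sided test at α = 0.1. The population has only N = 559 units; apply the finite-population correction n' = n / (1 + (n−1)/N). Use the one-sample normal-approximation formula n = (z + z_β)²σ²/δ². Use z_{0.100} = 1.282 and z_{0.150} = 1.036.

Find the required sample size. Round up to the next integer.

n = 126

n = (z_α + z_β)² · σ² / δ²
  = (1.282 + 1.036)² · 17² / 3.1²
  = 5.3731 · 289 / 9.61
  = 161.59
Finite-population correction (N = 559): 161.59 / (1 + (161.59 − 1)/559) = 125.53.
Round up → n = 126.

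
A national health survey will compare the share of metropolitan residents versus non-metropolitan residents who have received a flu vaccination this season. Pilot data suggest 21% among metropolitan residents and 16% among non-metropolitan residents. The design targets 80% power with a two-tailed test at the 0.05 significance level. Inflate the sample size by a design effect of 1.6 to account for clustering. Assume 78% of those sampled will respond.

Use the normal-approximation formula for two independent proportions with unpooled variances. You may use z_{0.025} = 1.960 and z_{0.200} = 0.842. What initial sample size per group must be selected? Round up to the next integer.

n = (z_{α/2} + z_β)² · [p₁(1−p₁) + p₂(1−p₂)] / (p₁ − p₂)²
  = (1.960 + 0.842)² · (0.21·0.79 + 0.16·0.84) / (0.05)²
  = (2.802)² · (0.1659 + 0.1344) / 0.0025
  = 7.8512 · 0.3003 / 0.0025
  = 943.09
Design effect: 1.6 × 943.09 = 1508.94.
Adjust for 78% response: 1508.94 / 0.78 = 1934.54.
Round up → n = 1935 per group.

n = 1935 per group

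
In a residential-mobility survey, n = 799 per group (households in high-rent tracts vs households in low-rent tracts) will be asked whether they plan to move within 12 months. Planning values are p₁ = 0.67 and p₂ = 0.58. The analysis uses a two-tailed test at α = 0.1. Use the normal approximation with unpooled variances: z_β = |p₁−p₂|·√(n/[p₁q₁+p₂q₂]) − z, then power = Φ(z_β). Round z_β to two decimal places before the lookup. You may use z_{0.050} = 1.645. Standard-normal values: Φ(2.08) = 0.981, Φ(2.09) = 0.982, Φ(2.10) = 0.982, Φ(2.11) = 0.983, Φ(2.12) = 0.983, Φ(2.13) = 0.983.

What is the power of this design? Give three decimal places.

Power ≈ 0.982

z_β = |p₁−p₂|·√(n/[p₁q₁+p₂q₂]) − z_{α/2}
    = 0.09 · √(799/0.4647) − 1.645
    = 0.09 · 41.4655 − 1.645
    = 3.7319 − 1.645 = 2.0869 → 2.09
Power = Φ(2.09) = 0.982.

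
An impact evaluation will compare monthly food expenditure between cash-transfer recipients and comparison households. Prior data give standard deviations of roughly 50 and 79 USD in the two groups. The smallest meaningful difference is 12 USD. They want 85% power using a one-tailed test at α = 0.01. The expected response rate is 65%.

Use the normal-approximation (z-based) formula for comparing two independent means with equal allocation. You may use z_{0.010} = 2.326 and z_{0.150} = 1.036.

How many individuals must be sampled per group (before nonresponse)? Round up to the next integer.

n = (z_α + z_β)² · (σ₁² + σ₂²) / δ²
  = (2.326 + 1.036)² · (50² + 79² = 8741) / 12²
  = 11.3030 · 8741 / 144
  = 686.11
Adjust for 65% response: 686.11 / 0.65 = 1055.55.
Round up → n = 1056 per group.

n = 1056 per group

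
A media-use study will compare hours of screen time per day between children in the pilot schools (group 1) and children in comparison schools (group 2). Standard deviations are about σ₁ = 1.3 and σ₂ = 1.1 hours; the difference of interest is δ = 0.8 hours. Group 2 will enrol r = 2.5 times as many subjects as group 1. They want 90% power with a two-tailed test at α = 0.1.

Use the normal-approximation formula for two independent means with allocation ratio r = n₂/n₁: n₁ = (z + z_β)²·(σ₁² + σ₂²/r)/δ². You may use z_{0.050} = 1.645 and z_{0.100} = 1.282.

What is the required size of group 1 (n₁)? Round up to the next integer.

n₁ = 30

n₁ = (z_{α/2} + z_β)² · (σ₁² + σ₂²/r) / δ²
   = (1.645 + 1.282)² · (1.3² + 1.1²/2.5) / 0.8²
   = 8.5673 · (1.69 + 0.484) / 0.64
   = 8.5673 · 2.174 / 0.64
   = 29.10
Round up → n₁ = 30; n₂ = r·n₁ = 2.5 × 30 = 75.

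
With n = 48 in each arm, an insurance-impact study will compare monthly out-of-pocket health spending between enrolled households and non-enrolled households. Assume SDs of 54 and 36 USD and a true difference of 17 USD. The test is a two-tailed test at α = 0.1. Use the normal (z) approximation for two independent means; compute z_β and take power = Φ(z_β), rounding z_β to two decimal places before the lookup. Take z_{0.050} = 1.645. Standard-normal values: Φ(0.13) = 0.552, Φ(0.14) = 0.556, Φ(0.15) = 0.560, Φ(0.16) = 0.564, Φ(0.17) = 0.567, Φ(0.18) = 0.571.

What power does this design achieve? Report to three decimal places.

Power ≈ 0.567

z_β = δ·√(n/(σ₁²+σ₂²)) − z_{α/2}
    = 17 · √(48/4212) − 1.645
    = 17 · 0.10675 − 1.645
    = 1.8148 − 1.645 = 0.1698 → 0.17
Power = Φ(0.17) = 0.567.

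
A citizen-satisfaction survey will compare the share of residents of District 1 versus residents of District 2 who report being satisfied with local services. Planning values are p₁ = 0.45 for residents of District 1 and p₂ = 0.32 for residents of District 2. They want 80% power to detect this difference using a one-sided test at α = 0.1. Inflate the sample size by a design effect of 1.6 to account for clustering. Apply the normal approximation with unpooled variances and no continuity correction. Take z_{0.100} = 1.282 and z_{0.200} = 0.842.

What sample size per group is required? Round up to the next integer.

n = 199 per group

n = (z_α + z_β)² · [p₁(1−p₁) + p₂(1−p₂)] / (p₁ − p₂)²
  = (1.282 + 0.842)² · (0.45·0.55 + 0.32·0.68) / (0.13)²
  = (2.124)² · (0.2475 + 0.2176) / 0.0169
  = 4.5114 · 0.4651 / 0.0169
  = 124.16
Design effect: 1.6 × 124.16 = 198.65.
Round up → n = 199 per group.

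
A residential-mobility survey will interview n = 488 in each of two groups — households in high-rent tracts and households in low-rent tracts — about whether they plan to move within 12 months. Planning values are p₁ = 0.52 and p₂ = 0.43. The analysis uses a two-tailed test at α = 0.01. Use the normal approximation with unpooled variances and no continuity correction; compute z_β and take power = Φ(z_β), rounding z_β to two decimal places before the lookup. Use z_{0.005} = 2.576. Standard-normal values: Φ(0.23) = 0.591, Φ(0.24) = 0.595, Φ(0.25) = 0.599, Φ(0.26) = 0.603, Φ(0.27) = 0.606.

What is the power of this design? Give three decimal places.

Power ≈ 0.599

z_β = |p₁−p₂|·√(n/[p₁q₁+p₂q₂]) − z_{α/2}
    = 0.09 · √(488/0.4947) − 2.576
    = 0.09 · 31.4079 − 2.576
    = 2.8267 − 2.576 = 0.2507 → 0.25
Power = Φ(0.25) = 0.599.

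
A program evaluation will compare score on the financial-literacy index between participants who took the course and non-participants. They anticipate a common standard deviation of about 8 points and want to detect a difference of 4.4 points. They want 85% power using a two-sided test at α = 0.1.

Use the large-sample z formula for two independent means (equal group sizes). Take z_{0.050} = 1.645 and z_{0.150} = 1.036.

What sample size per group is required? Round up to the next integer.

n = (z_{α/2} + z_β)² · (σ₁² + σ₂²) / δ²
  = (1.645 + 1.036)² · (2·8² = 128) / 4.4²
  = 7.1878 · 128 / 19.36
  = 47.52
Round up → n = 48 per group.

n = 48 per group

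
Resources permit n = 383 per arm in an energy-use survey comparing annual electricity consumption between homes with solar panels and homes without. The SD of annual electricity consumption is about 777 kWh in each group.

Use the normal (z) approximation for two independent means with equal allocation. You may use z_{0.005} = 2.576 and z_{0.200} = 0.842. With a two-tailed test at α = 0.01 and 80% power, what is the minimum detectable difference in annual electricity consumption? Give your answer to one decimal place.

Minimum detectable difference ≈ 191.9 kWh

δ = (z_{α/2} + z_β) · √((σ₁²+σ₂²)/n)
  = (2.576 + 0.842) · √(1207458/383)
  = 3.418 · √3152.6
  = 3.418 · 56.1483
  = 191.9149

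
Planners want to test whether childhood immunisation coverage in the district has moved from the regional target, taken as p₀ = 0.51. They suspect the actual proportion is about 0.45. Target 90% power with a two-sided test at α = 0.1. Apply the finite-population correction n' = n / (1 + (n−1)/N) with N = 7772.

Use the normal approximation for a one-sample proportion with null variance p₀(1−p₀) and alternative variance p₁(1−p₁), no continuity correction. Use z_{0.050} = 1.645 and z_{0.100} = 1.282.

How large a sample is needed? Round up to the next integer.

n = 551

n = [z_{α/2}·√(p₀q₀) + z_β·√(p₁q₁)]² / (p₁ − p₀)²
  = [1.645·√(0.51·0.49) + 1.282·√(0.45·0.55)]² / (-0.06)²
  = [1.645·0.4999 + 1.282·0.4975]² / 0.0036
  = [1.4601]² / 0.0036
  = 592.21
Finite-population correction (N = 7772): 592.21 / (1 + (592.21 − 1)/7772) = 550.35.
Round up → n = 551.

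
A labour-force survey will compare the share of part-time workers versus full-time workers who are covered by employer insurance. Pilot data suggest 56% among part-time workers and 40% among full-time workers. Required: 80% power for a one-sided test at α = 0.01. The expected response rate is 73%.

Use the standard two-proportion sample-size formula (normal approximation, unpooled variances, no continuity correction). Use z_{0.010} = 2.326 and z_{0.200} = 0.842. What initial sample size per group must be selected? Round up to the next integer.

n = 262 per group

n = (z_α + z_β)² · [p₁(1−p₁) + p₂(1−p₂)] / (p₁ − p₂)²
  = (2.326 + 0.842)² · (0.56·0.44 + 0.40·0.60) / (0.16)²
  = (3.168)² · (0.2464 + 0.2400) / 0.0256
  = 10.0362 · 0.4864 / 0.0256
  = 190.69
Adjust for 73% response: 190.69 / 0.73 = 261.22.
Round up → n = 262 per group.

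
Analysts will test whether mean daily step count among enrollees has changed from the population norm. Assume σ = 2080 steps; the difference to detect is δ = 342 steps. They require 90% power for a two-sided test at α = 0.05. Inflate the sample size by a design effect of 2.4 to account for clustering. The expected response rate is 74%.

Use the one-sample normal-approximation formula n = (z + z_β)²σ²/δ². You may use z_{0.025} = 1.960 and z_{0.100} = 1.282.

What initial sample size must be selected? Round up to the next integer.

n = 1261

n = (z_{α/2} + z_β)² · σ² / δ²
  = (1.960 + 1.282)² · 2080² / 342²
  = 10.5106 · 4326400 / 116964
  = 388.78
Design effect: 2.4 × 388.78 = 933.06.
Adjust for 74% response: 933.06 / 0.74 = 1260.90.
Round up → n = 1261.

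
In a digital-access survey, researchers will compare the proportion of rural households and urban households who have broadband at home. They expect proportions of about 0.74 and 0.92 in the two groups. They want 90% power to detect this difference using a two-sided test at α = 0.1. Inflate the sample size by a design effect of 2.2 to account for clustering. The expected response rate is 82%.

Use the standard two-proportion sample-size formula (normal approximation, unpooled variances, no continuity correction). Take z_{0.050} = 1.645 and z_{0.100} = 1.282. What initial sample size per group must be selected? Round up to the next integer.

n = (z_{α/2} + z_β)² · [p₁(1−p₁) + p₂(1−p₂)] / (p₁ − p₂)²
  = (1.645 + 1.282)² · (0.74·0.26 + 0.92·0.08) / (-0.18)²
  = (2.927)² · (0.1924 + 0.0736) / 0.0324
  = 8.5673 · 0.2660 / 0.0324
  = 70.34
Design effect: 2.2 × 70.34 = 154.74.
Adjust for 82% response: 154.74 / 0.82 = 188.71.
Round up → n = 189 per group.

n = 189 per group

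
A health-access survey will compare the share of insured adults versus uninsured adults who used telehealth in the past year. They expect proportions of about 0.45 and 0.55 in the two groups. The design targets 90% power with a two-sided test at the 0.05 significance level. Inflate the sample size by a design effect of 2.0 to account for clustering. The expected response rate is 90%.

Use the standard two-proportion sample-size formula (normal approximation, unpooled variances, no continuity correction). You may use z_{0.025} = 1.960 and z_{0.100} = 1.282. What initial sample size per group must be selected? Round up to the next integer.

n = (z_{α/2} + z_β)² · [p₁(1−p₁) + p₂(1−p₂)] / (p₁ − p₂)²
  = (1.960 + 1.282)² · (0.45·0.55 + 0.55·0.45) / (-0.10)²
  = (3.242)² · (0.2475 + 0.2475) / 0.0100
  = 10.5106 · 0.4950 / 0.0100
  = 520.27
Design effect: 2.0 × 520.27 = 1040.55.
Adjust for 90% response: 1040.55 / 0.90 = 1156.16.
Round up → n = 1157 per group.

n = 1157 per group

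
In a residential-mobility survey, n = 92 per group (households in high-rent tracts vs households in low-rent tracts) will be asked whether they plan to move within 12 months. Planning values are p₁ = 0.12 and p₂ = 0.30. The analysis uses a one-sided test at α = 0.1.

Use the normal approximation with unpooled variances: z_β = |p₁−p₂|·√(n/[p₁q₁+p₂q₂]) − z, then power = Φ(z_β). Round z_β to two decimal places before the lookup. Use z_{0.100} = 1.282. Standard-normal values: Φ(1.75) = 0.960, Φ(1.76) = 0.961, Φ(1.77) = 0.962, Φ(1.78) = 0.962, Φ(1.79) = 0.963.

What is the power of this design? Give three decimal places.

z_β = |p₁−p₂|·√(n/[p₁q₁+p₂q₂]) − z_α
    = 0.18 · √(92/0.3156) − 1.282
    = 0.18 · 17.0736 − 1.282
    = 3.0733 − 1.282 = 1.7913 → 1.79
Power = Φ(1.79) = 0.963.

Power ≈ 0.963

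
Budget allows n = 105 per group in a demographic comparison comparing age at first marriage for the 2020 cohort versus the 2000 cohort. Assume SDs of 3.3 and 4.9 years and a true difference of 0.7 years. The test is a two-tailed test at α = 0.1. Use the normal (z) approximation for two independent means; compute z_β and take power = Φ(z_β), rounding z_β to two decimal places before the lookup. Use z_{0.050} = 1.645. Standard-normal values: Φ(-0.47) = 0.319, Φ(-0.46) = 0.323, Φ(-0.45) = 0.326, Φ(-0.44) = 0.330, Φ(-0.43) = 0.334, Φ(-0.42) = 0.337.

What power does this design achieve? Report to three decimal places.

z_β = δ·√(n/(σ₁²+σ₂²)) − z_{α/2}
    = 0.7 · √(105/34.9) − 1.645
    = 0.7 · 1.73453 − 1.645
    = 1.2142 − 1.645 = -0.4308 → -0.43
Power = Φ(-0.43) = 0.334.

Power ≈ 0.334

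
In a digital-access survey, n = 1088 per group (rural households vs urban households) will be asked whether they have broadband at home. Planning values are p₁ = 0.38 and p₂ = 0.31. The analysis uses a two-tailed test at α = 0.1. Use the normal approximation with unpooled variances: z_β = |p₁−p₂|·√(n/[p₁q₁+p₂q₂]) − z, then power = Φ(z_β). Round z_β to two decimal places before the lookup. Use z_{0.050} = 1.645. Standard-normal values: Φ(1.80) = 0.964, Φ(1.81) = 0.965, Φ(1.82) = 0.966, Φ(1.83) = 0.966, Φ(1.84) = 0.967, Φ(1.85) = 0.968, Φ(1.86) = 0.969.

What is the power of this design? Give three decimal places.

z_β = |p₁−p₂|·√(n/[p₁q₁+p₂q₂]) − z_{α/2}
    = 0.07 · √(1088/0.4495) − 1.645
    = 0.07 · 49.1982 − 1.645
    = 3.4439 − 1.645 = 1.7989 → 1.80
Power = Φ(1.80) = 0.964.

Power ≈ 0.964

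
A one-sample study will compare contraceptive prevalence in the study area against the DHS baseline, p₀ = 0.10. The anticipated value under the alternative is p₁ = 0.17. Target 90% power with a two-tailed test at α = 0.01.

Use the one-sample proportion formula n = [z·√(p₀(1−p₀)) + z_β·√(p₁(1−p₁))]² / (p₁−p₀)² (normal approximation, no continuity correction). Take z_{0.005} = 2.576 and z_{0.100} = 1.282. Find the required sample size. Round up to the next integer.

n = [z_{α/2}·√(p₀q₀) + z_β·√(p₁q₁)]² / (p₁ − p₀)²
  = [2.576·√(0.10·0.90) + 1.282·√(0.17·0.83)]² / (0.07)²
  = [2.576·0.3000 + 1.282·0.3756]² / 0.0049
  = [1.2544]² / 0.0049
  = 321.11
Round up → n = 322.

n = 322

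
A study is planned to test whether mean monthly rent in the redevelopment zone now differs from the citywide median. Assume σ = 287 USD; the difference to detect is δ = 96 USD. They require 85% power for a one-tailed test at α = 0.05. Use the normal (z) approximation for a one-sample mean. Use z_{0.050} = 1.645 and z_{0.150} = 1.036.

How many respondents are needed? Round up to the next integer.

n = 65

n = (z_α + z_β)² · σ² / δ²
  = (1.645 + 1.036)² · 287² / 96²
  = 7.1878 · 82369 / 9216
  = 64.24
Round up → n = 65.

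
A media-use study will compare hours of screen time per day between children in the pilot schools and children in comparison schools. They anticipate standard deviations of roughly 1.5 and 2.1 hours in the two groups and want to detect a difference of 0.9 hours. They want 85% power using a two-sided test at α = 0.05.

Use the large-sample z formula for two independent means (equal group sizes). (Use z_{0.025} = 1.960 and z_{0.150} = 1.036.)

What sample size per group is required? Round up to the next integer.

n = (z_{α/2} + z_β)² · (σ₁² + σ₂²) / δ²
  = (1.960 + 1.036)² · (1.5² + 2.1² = 6.66) / 0.9²
  = 8.9760 · 6.66 / 0.81
  = 73.80
Round up → n = 74 per group.

n = 74 per group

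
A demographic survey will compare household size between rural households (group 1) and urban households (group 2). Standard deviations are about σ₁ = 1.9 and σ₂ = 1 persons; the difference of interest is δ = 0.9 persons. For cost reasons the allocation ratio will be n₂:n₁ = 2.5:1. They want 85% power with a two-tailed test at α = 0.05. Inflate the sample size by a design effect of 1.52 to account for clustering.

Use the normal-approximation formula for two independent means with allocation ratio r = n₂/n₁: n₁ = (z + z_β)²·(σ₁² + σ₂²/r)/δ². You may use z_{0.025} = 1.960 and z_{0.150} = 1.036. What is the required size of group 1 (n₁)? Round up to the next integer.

n₁ = 68

n₁ = (z_{α/2} + z_β)² · (σ₁² + σ₂²/r) / δ²
   = (1.960 + 1.036)² · (1.9² + 1²/2.5) / 0.9²
   = 8.9760 · (3.61 + 0.4) / 0.81
   = 8.9760 · 4.01 / 0.81
   = 44.44
Design effect: 1.52 × 44.44 = 67.54.
Round up → n₁ = 68; n₂ = r·n₁ = 2.5 × 68 = 170.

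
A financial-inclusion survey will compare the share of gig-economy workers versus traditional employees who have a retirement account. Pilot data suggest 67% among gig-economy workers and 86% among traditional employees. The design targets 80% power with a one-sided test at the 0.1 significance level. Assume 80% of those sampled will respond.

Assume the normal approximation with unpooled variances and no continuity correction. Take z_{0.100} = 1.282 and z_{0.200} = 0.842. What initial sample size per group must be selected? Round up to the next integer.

n = (z_α + z_β)² · [p₁(1−p₁) + p₂(1−p₂)] / (p₁ − p₂)²
  = (1.282 + 0.842)² · (0.67·0.33 + 0.86·0.14) / (-0.19)²
  = (2.124)² · (0.2211 + 0.1204) / 0.0361
  = 4.5114 · 0.3415 / 0.0361
  = 42.68
Adjust for 80% response: 42.68 / 0.80 = 53.35.
Round up → n = 54 per group.

n = 54 per group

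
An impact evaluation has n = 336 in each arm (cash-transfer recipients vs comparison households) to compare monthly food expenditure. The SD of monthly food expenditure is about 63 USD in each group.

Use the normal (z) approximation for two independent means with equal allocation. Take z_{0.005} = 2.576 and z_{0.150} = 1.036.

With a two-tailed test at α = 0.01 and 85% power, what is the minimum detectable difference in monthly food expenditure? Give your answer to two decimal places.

δ = (z_{α/2} + z_β) · √((σ₁²+σ₂²)/n)
  = (2.576 + 1.036) · √(7938/336)
  = 3.612 · √23.625
  = 3.612 · 4.8606
  = 17.5563

Minimum detectable difference ≈ 17.56 USD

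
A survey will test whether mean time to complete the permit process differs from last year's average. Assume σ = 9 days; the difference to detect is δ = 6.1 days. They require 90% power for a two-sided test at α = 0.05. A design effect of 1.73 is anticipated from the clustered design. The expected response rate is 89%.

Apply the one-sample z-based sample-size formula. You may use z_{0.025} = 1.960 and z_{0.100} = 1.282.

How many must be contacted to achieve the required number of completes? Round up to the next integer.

n = 45

n = (z_{α/2} + z_β)² · σ² / δ²
  = (1.960 + 1.282)² · 9² / 6.1²
  = 10.5106 · 81 / 37.21
  = 22.88
Design effect: 1.73 × 22.88 = 39.58.
Adjust for 89% response: 39.58 / 0.89 = 44.47.
Round up → n = 45.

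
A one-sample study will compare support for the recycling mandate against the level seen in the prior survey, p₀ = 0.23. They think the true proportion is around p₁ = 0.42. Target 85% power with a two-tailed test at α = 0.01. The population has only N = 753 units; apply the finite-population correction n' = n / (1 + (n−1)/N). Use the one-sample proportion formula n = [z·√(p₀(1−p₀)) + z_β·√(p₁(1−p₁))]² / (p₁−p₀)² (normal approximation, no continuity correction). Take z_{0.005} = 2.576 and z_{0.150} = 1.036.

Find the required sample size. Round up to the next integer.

n = 65

n = [z_{α/2}·√(p₀q₀) + z_β·√(p₁q₁)]² / (p₁ − p₀)²
  = [2.576·√(0.23·0.77) + 1.036·√(0.42·0.58)]² / (0.19)²
  = [2.576·0.4208 + 1.036·0.4936]² / 0.0361
  = [1.5954]² / 0.0361
  = 70.51
Finite-population correction (N = 753): 70.51 / (1 + (70.51 − 1)/753) = 64.55.
Round up → n = 65.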